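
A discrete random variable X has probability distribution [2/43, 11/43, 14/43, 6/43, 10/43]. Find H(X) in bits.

H(X) = -Σ p(x) log₂ p(x)
  -2/43 × log₂(2/43) = 0.2059
  -11/43 × log₂(11/43) = 0.5031
  -14/43 × log₂(14/43) = 0.5271
  -6/43 × log₂(6/43) = 0.3965
  -10/43 × log₂(10/43) = 0.4894
H(X) = 2.1219 bits


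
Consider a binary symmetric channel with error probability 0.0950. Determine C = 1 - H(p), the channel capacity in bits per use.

For BSC with error probability p:
C = 1 - H(p) where H(p) is binary entropy
H(0.0950) = -0.0950 × log₂(0.0950) - 0.9050 × log₂(0.9050)
H(p) = 0.4529
C = 1 - 0.4529 = 0.5471 bits/use


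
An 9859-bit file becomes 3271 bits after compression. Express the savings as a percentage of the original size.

Space savings = (1 - Compressed/Original) × 100%
= (1 - 3271/9859) × 100%
= 66.82%


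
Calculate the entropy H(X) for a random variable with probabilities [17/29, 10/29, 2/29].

H(X) = -Σ p(x) log₂ p(x)
  -17/29 × log₂(17/29) = 0.4517
  -10/29 × log₂(10/29) = 0.5297
  -2/29 × log₂(2/29) = 0.2661
H(X) = 1.2474 bits


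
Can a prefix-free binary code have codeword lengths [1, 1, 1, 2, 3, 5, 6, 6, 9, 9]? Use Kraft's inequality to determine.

Kraft inequality: Σ 2^(-l_i) ≤ 1 for prefix-free code
Calculating: 2^(-1) + 2^(-1) + 2^(-1) + 2^(-2) + 2^(-3) + 2^(-5) + 2^(-6) + 2^(-6) + 2^(-9) + 2^(-9)
= 0.5 + 0.5 + 0.5 + 0.25 + 0.125 + 0.03125 + 0.015625 + 0.015625 + 0.001953125 + 0.001953125
= 1.9414
Since 1.9414 > 1, prefix-free code does not exist


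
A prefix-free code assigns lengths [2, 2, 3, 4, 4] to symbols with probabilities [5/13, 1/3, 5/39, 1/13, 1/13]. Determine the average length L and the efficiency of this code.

Average length L = Σ p_i × l_i = 2.4359 bits
Entropy H = 2.0077 bits
Efficiency η = H/L × 100% = 82.42%


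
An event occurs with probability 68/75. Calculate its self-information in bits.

Information content I(x) = -log₂(p(x))
I = -log₂(68/75) = -log₂(0.9067)
I = 0.1414 bits


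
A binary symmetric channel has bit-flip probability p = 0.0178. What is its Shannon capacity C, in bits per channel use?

For BSC with error probability p:
C = 1 - H(p) where H(p) is binary entropy
H(0.0178) = -0.0178 × log₂(0.0178) - 0.9822 × log₂(0.9822)
H(p) = 0.1289
C = 1 - 0.1289 = 0.8711 bits/use


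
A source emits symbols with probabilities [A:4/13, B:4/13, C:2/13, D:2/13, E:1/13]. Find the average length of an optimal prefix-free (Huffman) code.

Huffman tree construction:
Combine smallest probabilities repeatedly
Resulting codes:
  A: 10 (length 2)
  B: 11 (length 2)
  C: 011 (length 3)
  D: 00 (length 2)
  E: 010 (length 3)
Average length = Σ p(s) × length(s) = 2.2308 bits


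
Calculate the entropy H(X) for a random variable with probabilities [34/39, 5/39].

H(X) = -Σ p(x) log₂ p(x)
  -34/39 × log₂(34/39) = 0.1726
  -5/39 × log₂(5/39) = 0.3799
H(X) = 0.5525 bits


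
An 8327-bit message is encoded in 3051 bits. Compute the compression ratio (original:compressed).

Compression ratio = Original / Compressed
= 8327 / 3051 = 2.73:1


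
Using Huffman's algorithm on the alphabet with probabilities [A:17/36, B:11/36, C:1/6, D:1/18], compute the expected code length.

Huffman tree construction:
Combine smallest probabilities repeatedly
Resulting codes:
  A: 0 (length 1)
  B: 11 (length 2)
  C: 101 (length 3)
  D: 100 (length 3)
Average length = Σ p(s) × length(s) = 1.7500 bits


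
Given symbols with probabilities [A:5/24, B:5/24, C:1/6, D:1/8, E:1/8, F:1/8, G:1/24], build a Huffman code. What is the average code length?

Huffman tree construction:
Combine smallest probabilities repeatedly
Resulting codes:
  A: 00 (length 2)
  B: 01 (length 2)
  C: 110 (length 3)
  D: 1111 (length 4)
  E: 100 (length 3)
  F: 101 (length 3)
  G: 1110 (length 4)
Average length = Σ p(s) × length(s) = 2.7500 bits


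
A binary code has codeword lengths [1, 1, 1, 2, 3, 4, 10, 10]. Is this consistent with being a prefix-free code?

Kraft inequality: Σ 2^(-l_i) ≤ 1 for prefix-free code
Calculating: 2^(-1) + 2^(-1) + 2^(-1) + 2^(-2) + 2^(-3) + 2^(-4) + 2^(-10) + 2^(-10)
= 0.5 + 0.5 + 0.5 + 0.25 + 0.125 + 0.0625 + 0.0009765625 + 0.0009765625
= 1.9395
Since 1.9395 > 1, prefix-free code does not exist


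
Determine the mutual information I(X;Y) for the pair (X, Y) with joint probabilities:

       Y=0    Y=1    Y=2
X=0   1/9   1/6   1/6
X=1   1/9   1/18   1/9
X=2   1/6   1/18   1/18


H(X) = 1.5466, H(Y) = 1.5715, H(X,Y) = 3.0441
I(X;Y) = H(X) + H(Y) - H(X,Y) = 0.0741 bits


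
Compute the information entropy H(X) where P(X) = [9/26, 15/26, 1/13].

H(X) = -Σ p(x) log₂ p(x)
  -9/26 × log₂(9/26) = 0.5298
  -15/26 × log₂(15/26) = 0.4578
  -1/13 × log₂(1/13) = 0.2846
H(X) = 1.2723 bits


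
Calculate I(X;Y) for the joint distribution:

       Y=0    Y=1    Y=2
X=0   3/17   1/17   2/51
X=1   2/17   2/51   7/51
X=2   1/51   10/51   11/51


H(X) = 1.5545, H(Y) = 1.5736, H(X,Y) = 2.8544
I(X;Y) = H(X) + H(Y) - H(X,Y) = 0.2737 bits


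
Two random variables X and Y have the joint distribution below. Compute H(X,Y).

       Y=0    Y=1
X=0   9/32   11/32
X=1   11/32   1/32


H(X,Y) = -Σ p(x,y) log₂ p(x,y)
  p(0,0)=9/32: -0.2812 × log₂(0.2812) = 0.5147
  p(0,1)=11/32: -0.3438 × log₂(0.3438) = 0.5296
  p(1,0)=11/32: -0.3438 × log₂(0.3438) = 0.5296
  p(1,1)=1/32: -0.0312 × log₂(0.0312) = 0.1562
H(X,Y) = 1.7301 bits


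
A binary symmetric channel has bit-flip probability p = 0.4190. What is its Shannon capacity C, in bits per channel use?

For BSC with error probability p:
C = 1 - H(p) where H(p) is binary entropy
H(0.4190) = -0.4190 × log₂(0.4190) - 0.5810 × log₂(0.5810)
H(p) = 0.9810
C = 1 - 0.9810 = 0.0190 bits/use


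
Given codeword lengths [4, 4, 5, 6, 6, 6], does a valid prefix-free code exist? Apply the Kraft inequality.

Kraft inequality: Σ 2^(-l_i) ≤ 1 for prefix-free code
Calculating: 2^(-4) + 2^(-4) + 2^(-5) + 2^(-6) + 2^(-6) + 2^(-6)
= 0.0625 + 0.0625 + 0.03125 + 0.015625 + 0.015625 + 0.015625
= 0.2031
Since 0.2031 ≤ 1, prefix-free code exists


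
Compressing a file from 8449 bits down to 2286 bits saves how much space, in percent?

Space savings = (1 - Compressed/Original) × 100%
= (1 - 2286/8449) × 100%
= 72.94%


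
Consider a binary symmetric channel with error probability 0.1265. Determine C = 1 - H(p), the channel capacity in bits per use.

For BSC with error probability p:
C = 1 - H(p) where H(p) is binary entropy
H(0.1265) = -0.1265 × log₂(0.1265) - 0.8735 × log₂(0.8735)
H(p) = 0.5478
C = 1 - 0.5478 = 0.4522 bits/use


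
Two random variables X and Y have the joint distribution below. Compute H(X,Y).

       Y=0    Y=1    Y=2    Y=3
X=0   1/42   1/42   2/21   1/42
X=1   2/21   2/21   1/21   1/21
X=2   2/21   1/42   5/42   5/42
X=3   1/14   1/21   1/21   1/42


H(X,Y) = -Σ p(x,y) log₂ p(x,y)
  p(0,0)=1/42: -0.0238 × log₂(0.0238) = 0.1284
  p(0,1)=1/42: -0.0238 × log₂(0.0238) = 0.1284
  p(0,2)=2/21: -0.0952 × log₂(0.0952) = 0.3231
  p(0,3)=1/42: -0.0238 × log₂(0.0238) = 0.1284
  p(1,0)=2/21: -0.0952 × log₂(0.0952) = 0.3231
  p(1,1)=2/21: -0.0952 × log₂(0.0952) = 0.3231
  p(1,2)=1/21: -0.0476 × log₂(0.0476) = 0.2092
  p(1,3)=1/21: -0.0476 × log₂(0.0476) = 0.2092
  p(2,0)=2/21: -0.0952 × log₂(0.0952) = 0.3231
  p(2,1)=1/42: -0.0238 × log₂(0.0238) = 0.1284
  p(2,2)=5/42: -0.1190 × log₂(0.1190) = 0.3655
  p(2,3)=5/42: -0.1190 × log₂(0.1190) = 0.3655
  p(3,0)=1/14: -0.0714 × log₂(0.0714) = 0.2720
  p(3,1)=1/21: -0.0476 × log₂(0.0476) = 0.2092
  p(3,2)=1/21: -0.0476 × log₂(0.0476) = 0.2092
  p(3,3)=1/42: -0.0238 × log₂(0.0238) = 0.1284
H(X,Y) = 3.7739 bits


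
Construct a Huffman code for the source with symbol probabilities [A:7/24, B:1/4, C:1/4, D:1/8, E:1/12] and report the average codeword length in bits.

Huffman tree construction:
Combine smallest probabilities repeatedly
Resulting codes:
  A: 11 (length 2)
  B: 01 (length 2)
  C: 10 (length 2)
  D: 001 (length 3)
  E: 000 (length 3)
Average length = Σ p(s) × length(s) = 2.2083 bits


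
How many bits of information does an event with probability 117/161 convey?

Information content I(x) = -log₂(p(x))
I = -log₂(117/161) = -log₂(0.7267)
I = 0.4606 bits


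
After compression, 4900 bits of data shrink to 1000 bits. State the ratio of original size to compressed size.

Compression ratio = Original / Compressed
= 4900 / 1000 = 4.90:1


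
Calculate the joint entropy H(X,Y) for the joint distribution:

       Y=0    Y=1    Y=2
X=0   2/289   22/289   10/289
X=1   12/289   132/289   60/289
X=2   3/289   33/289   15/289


H(X,Y) = -Σ p(x,y) log₂ p(x,y)
  p(0,0)=2/289: -0.0069 × log₂(0.0069) = 0.0497
  p(0,1)=22/289: -0.0761 × log₂(0.0761) = 0.2828
  p(0,2)=10/289: -0.0346 × log₂(0.0346) = 0.1679
  p(1,0)=12/289: -0.0415 × log₂(0.0415) = 0.1906
  p(1,1)=132/289: -0.4567 × log₂(0.4567) = 0.5164
  p(1,2)=60/289: -0.2076 × log₂(0.2076) = 0.4709
  p(2,0)=3/289: -0.0104 × log₂(0.0104) = 0.0684
  p(2,1)=33/289: -0.1142 × log₂(0.1142) = 0.3575
  p(2,2)=15/289: -0.0519 × log₂(0.0519) = 0.2215
H(X,Y) = 2.3256 bits


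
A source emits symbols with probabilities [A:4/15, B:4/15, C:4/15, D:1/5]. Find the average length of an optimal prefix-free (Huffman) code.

Huffman tree construction:
Combine smallest probabilities repeatedly
Resulting codes:
  A: 01 (length 2)
  B: 10 (length 2)
  C: 11 (length 2)
  D: 00 (length 2)
Average length = Σ p(s) × length(s) = 2.0000 bits


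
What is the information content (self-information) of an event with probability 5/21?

Information content I(x) = -log₂(p(x))
I = -log₂(5/21) = -log₂(0.2381)
I = 2.0704 bits


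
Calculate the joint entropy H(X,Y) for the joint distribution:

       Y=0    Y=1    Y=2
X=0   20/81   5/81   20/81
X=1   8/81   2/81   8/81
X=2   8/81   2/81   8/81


H(X,Y) = -Σ p(x,y) log₂ p(x,y)
  p(0,0)=20/81: -0.2469 × log₂(0.2469) = 0.4983
  p(0,1)=5/81: -0.0617 × log₂(0.0617) = 0.2480
  p(0,2)=20/81: -0.2469 × log₂(0.2469) = 0.4983
  p(1,0)=8/81: -0.0988 × log₂(0.0988) = 0.3299
  p(1,1)=2/81: -0.0247 × log₂(0.0247) = 0.1318
  p(1,2)=8/81: -0.0988 × log₂(0.0988) = 0.3299
  p(2,0)=8/81: -0.0988 × log₂(0.0988) = 0.3299
  p(2,1)=2/81: -0.0247 × log₂(0.0247) = 0.1318
  p(2,2)=8/81: -0.0988 × log₂(0.0988) = 0.3299
H(X,Y) = 2.8277 bits


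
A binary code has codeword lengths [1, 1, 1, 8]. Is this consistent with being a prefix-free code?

Kraft inequality: Σ 2^(-l_i) ≤ 1 for prefix-free code
Calculating: 2^(-1) + 2^(-1) + 2^(-1) + 2^(-8)
= 0.5 + 0.5 + 0.5 + 0.00390625
= 1.5039
Since 1.5039 > 1, prefix-free code does not exist


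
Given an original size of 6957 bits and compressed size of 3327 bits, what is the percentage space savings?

Space savings = (1 - Compressed/Original) × 100%
= (1 - 3327/6957) × 100%
= 52.18%


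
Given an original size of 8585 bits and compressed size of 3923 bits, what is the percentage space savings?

Space savings = (1 - Compressed/Original) × 100%
= (1 - 3923/8585) × 100%
= 54.30%


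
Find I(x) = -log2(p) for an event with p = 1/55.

Information content I(x) = -log₂(p(x))
I = -log₂(1/55) = -log₂(0.0182)
I = 5.7814 bits


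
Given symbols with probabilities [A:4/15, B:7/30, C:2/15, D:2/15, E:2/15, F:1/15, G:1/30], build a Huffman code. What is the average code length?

Huffman tree construction:
Combine smallest probabilities repeatedly
Resulting codes:
  A: 10 (length 2)
  B: 00 (length 2)
  C: 011 (length 3)
  D: 110 (length 3)
  E: 111 (length 3)
  F: 0101 (length 4)
  G: 0100 (length 4)
Average length = Σ p(s) × length(s) = 2.6000 bits


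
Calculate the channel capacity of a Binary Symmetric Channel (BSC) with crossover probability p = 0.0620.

For BSC with error probability p:
C = 1 - H(p) where H(p) is binary entropy
H(0.0620) = -0.0620 × log₂(0.0620) - 0.9380 × log₂(0.9380)
H(p) = 0.3353
C = 1 - 0.3353 = 0.6647 bits/use


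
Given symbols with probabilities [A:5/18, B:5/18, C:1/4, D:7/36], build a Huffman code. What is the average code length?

Huffman tree construction:
Combine smallest probabilities repeatedly
Resulting codes:
  A: 10 (length 2)
  B: 11 (length 2)
  C: 01 (length 2)
  D: 00 (length 2)
Average length = Σ p(s) × length(s) = 2.0000 bits


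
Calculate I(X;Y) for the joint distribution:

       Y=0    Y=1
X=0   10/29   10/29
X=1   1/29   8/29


H(X) = 0.8936, H(Y) = 0.9576, H(X,Y) = 1.7394
I(X;Y) = H(X) + H(Y) - H(X,Y) = 0.1117 bits


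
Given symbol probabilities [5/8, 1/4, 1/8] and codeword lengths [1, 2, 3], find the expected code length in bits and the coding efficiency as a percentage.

Average length L = Σ p_i × l_i = 1.5000 bits
Entropy H = 1.2988 bits
Efficiency η = H/L × 100% = 86.59%


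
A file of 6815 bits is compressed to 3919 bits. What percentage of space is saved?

Space savings = (1 - Compressed/Original) × 100%
= (1 - 3919/6815) × 100%
= 42.49%


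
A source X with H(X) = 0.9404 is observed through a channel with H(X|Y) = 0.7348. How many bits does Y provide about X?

I(X;Y) = H(X) - H(X|Y)
I(X;Y) = 0.9404 - 0.7348 = 0.2056 bits


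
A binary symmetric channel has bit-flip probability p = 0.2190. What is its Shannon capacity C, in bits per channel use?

For BSC with error probability p:
C = 1 - H(p) where H(p) is binary entropy
H(0.2190) = -0.2190 × log₂(0.2190) - 0.7810 × log₂(0.7810)
H(p) = 0.7583
C = 1 - 0.7583 = 0.2417 bits/use


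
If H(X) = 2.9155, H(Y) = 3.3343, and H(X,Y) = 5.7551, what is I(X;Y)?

I(X;Y) = H(X) + H(Y) - H(X,Y)
I(X;Y) = 2.9155 + 3.3343 - 5.7551 = 0.4947 bits


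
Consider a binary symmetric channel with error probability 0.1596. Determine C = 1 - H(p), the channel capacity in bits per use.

For BSC with error probability p:
C = 1 - H(p) where H(p) is binary entropy
H(0.1596) = -0.1596 × log₂(0.1596) - 0.8404 × log₂(0.8404)
H(p) = 0.6334
C = 1 - 0.6334 = 0.3666 bits/use


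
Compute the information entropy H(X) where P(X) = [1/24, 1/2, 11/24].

H(X) = -Σ p(x) log₂ p(x)
  -1/24 × log₂(1/24) = 0.1910
  -1/2 × log₂(1/2) = 0.5000
  -11/24 × log₂(11/24) = 0.5159
H(X) = 1.2069 bits


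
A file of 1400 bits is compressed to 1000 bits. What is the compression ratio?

Compression ratio = Original / Compressed
= 1400 / 1000 = 1.40:1


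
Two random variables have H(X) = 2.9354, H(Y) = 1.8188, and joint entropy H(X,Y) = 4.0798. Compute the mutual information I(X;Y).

I(X;Y) = H(X) + H(Y) - H(X,Y)
I(X;Y) = 2.9354 + 1.8188 - 4.0798 = 0.6744 bits


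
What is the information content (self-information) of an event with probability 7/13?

Information content I(x) = -log₂(p(x))
I = -log₂(7/13) = -log₂(0.5385)
I = 0.8931 bits


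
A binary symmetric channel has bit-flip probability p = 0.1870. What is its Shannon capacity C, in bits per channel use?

For BSC with error probability p:
C = 1 - H(p) where H(p) is binary entropy
H(0.1870) = -0.1870 × log₂(0.1870) - 0.8130 × log₂(0.8130)
H(p) = 0.6952
C = 1 - 0.6952 = 0.3048 bits/use


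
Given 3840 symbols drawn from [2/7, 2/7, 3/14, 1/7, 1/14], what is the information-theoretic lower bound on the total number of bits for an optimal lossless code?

Entropy H = 2.1820 bits/symbol
Minimum bits = H × n = 2.1820 × 3840
= 8378.90 bits


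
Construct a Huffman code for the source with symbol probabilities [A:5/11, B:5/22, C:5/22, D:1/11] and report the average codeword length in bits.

Huffman tree construction:
Combine smallest probabilities repeatedly
Resulting codes:
  A: 0 (length 1)
  B: 111 (length 3)
  C: 10 (length 2)
  D: 110 (length 3)
Average length = Σ p(s) × length(s) = 1.8636 bits


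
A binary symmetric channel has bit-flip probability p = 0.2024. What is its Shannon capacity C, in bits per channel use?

For BSC with error probability p:
C = 1 - H(p) where H(p) is binary entropy
H(0.2024) = -0.2024 × log₂(0.2024) - 0.7976 × log₂(0.7976)
H(p) = 0.7267
C = 1 - 0.7267 = 0.2733 bits/use


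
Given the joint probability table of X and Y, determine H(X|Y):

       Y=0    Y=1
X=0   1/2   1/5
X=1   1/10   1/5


H(X|Y) = Σ_y p(y) H(X|Y=y)
  p(Y=0) = 3/5, H(X|Y=0) = 0.6500
  p(Y=1) = 2/5, H(X|Y=1) = 1.0000
H(X|Y) = 0.6000×0.6500 + 0.4000×1.0000 = 0.7900 bits


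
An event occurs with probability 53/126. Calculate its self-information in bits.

Information content I(x) = -log₂(p(x))
I = -log₂(53/126) = -log₂(0.4206)
I = 1.2494 bits


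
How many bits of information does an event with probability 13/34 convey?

Information content I(x) = -log₂(p(x))
I = -log₂(13/34) = -log₂(0.3824)
I = 1.3870 bits


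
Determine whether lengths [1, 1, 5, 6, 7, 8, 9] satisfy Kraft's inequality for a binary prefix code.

Kraft inequality: Σ 2^(-l_i) ≤ 1 for prefix-free code
Calculating: 2^(-1) + 2^(-1) + 2^(-5) + 2^(-6) + 2^(-7) + 2^(-8) + 2^(-9)
= 0.5 + 0.5 + 0.03125 + 0.015625 + 0.0078125 + 0.00390625 + 0.001953125
= 1.0605
Since 1.0605 > 1, prefix-free code does not exist


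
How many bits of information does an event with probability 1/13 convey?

Information content I(x) = -log₂(p(x))
I = -log₂(1/13) = -log₂(0.0769)
I = 3.7004 bits


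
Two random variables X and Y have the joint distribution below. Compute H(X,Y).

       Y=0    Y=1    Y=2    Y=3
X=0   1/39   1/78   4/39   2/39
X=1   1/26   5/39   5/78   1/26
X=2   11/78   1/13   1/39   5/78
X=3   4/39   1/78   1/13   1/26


H(X,Y) = -Σ p(x,y) log₂ p(x,y)
  p(0,0)=1/39: -0.0256 × log₂(0.0256) = 0.1355
  p(0,1)=1/78: -0.0128 × log₂(0.0128) = 0.0806
  p(0,2)=4/39: -0.1026 × log₂(0.1026) = 0.3370
  p(0,3)=2/39: -0.0513 × log₂(0.0513) = 0.2198
  p(1,0)=1/26: -0.0385 × log₂(0.0385) = 0.1808
  p(1,1)=5/39: -0.1282 × log₂(0.1282) = 0.3799
  p(1,2)=5/78: -0.0641 × log₂(0.0641) = 0.2541
  p(1,3)=1/26: -0.0385 × log₂(0.0385) = 0.1808
  p(2,0)=11/78: -0.1410 × log₂(0.1410) = 0.3985
  p(2,1)=1/13: -0.0769 × log₂(0.0769) = 0.2846
  p(2,2)=1/39: -0.0256 × log₂(0.0256) = 0.1355
  p(2,3)=5/78: -0.0641 × log₂(0.0641) = 0.2541
  p(3,0)=4/39: -0.1026 × log₂(0.1026) = 0.3370
  p(3,1)=1/78: -0.0128 × log₂(0.0128) = 0.0806
  p(3,2)=1/13: -0.0769 × log₂(0.0769) = 0.2846
  p(3,3)=1/26: -0.0385 × log₂(0.0385) = 0.1808
H(X,Y) = 3.7242 bits


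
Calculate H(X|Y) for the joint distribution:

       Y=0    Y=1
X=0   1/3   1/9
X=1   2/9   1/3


H(X|Y) = Σ_y p(y) H(X|Y=y)
  p(Y=0) = 5/9, H(X|Y=0) = 0.9710
  p(Y=1) = 4/9, H(X|Y=1) = 0.8113
H(X|Y) = 0.5556×0.9710 + 0.4444×0.8113 = 0.9000 bits


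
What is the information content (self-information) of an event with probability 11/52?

Information content I(x) = -log₂(p(x))
I = -log₂(11/52) = -log₂(0.2115)
I = 2.2410 bits


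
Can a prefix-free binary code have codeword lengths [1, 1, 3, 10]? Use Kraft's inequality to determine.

Kraft inequality: Σ 2^(-l_i) ≤ 1 for prefix-free code
Calculating: 2^(-1) + 2^(-1) + 2^(-3) + 2^(-10)
= 0.5 + 0.5 + 0.125 + 0.0009765625
= 1.1260
Since 1.1260 > 1, prefix-free code does not exist


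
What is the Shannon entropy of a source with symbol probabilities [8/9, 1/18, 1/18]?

H(X) = -Σ p(x) log₂ p(x)
  -8/9 × log₂(8/9) = 0.1510
  -1/18 × log₂(1/18) = 0.2317
  -1/18 × log₂(1/18) = 0.2317
H(X) = 0.6144 bits


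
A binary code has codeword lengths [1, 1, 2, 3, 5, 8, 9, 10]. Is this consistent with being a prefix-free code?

Kraft inequality: Σ 2^(-l_i) ≤ 1 for prefix-free code
Calculating: 2^(-1) + 2^(-1) + 2^(-2) + 2^(-3) + 2^(-5) + 2^(-8) + 2^(-9) + 2^(-10)
= 0.5 + 0.5 + 0.25 + 0.125 + 0.03125 + 0.00390625 + 0.001953125 + 0.0009765625
= 1.4131
Since 1.4131 > 1, prefix-free code does not exist


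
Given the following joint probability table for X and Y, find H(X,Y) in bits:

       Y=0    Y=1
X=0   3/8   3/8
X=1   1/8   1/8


H(X,Y) = -Σ p(x,y) log₂ p(x,y)
  p(0,0)=3/8: -0.3750 × log₂(0.3750) = 0.5306
  p(0,1)=3/8: -0.3750 × log₂(0.3750) = 0.5306
  p(1,0)=1/8: -0.1250 × log₂(0.1250) = 0.3750
  p(1,1)=1/8: -0.1250 × log₂(0.1250) = 0.3750
H(X,Y) = 1.8113 bits


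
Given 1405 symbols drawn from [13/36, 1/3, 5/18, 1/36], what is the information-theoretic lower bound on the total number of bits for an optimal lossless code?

Entropy H = 1.7159 bits/symbol
Minimum bits = H × n = 1.7159 × 1405
= 2410.85 bits


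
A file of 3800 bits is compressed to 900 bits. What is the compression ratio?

Compression ratio = Original / Compressed
= 3800 / 900 = 4.22:1


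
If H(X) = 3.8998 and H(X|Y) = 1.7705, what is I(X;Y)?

I(X;Y) = H(X) - H(X|Y)
I(X;Y) = 3.8998 - 1.7705 = 2.1293 bits


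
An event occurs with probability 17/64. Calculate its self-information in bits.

Information content I(x) = -log₂(p(x))
I = -log₂(17/64) = -log₂(0.2656)
I = 1.9125 bits


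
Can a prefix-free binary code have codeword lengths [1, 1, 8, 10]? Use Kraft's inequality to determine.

Kraft inequality: Σ 2^(-l_i) ≤ 1 for prefix-free code
Calculating: 2^(-1) + 2^(-1) + 2^(-8) + 2^(-10)
= 0.5 + 0.5 + 0.00390625 + 0.0009765625
= 1.0049
Since 1.0049 > 1, prefix-free code does not exist


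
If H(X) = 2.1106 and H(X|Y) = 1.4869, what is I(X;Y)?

I(X;Y) = H(X) - H(X|Y)
I(X;Y) = 2.1106 - 1.4869 = 0.6237 bits


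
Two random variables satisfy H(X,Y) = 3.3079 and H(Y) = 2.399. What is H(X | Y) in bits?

Chain rule: H(X,Y) = H(X|Y) + H(Y)
H(X|Y) = H(X,Y) - H(Y) = 3.3079 - 2.399 = 0.9089 bits


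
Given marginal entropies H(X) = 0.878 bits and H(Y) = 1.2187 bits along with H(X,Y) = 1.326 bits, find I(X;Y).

I(X;Y) = H(X) + H(Y) - H(X,Y)
I(X;Y) = 0.878 + 1.2187 - 1.326 = 0.7707 bits


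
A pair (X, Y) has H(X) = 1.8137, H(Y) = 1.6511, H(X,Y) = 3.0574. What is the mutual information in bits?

I(X;Y) = H(X) + H(Y) - H(X,Y)
I(X;Y) = 1.8137 + 1.6511 - 3.0574 = 0.4074 bits


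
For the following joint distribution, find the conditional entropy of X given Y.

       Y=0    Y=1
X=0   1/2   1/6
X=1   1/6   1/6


H(X|Y) = Σ_y p(y) H(X|Y=y)
  p(Y=0) = 2/3, H(X|Y=0) = 0.8113
  p(Y=1) = 1/3, H(X|Y=1) = 1.0000
H(X|Y) = 0.6667×0.8113 + 0.3333×1.0000 = 0.8742 bits


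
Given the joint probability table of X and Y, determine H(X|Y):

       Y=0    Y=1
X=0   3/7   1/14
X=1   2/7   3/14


H(X|Y) = Σ_y p(y) H(X|Y=y)
  p(Y=0) = 5/7, H(X|Y=0) = 0.9710
  p(Y=1) = 2/7, H(X|Y=1) = 0.8113
H(X|Y) = 0.7143×0.9710 + 0.2857×0.8113 = 0.9253 bits


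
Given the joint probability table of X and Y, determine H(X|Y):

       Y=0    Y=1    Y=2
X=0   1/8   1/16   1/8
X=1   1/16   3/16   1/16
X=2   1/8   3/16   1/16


H(X|Y) = Σ_y p(y) H(X|Y=y)
  p(Y=0) = 5/16, H(X|Y=0) = 1.5219
  p(Y=1) = 7/16, H(X|Y=1) = 1.4488
  p(Y=2) = 1/4, H(X|Y=2) = 1.5000
H(X|Y) = 0.3125×1.5219 + 0.4375×1.4488 + 0.2500×1.5000 = 1.4845 bits


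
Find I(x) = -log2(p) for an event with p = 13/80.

Information content I(x) = -log₂(p(x))
I = -log₂(13/80) = -log₂(0.1625)
I = 2.6215 bits


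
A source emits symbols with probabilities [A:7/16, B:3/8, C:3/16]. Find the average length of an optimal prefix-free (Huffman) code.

Huffman tree construction:
Combine smallest probabilities repeatedly
Resulting codes:
  A: 0 (length 1)
  B: 11 (length 2)
  C: 10 (length 2)
Average length = Σ p(s) × length(s) = 1.5625 bits


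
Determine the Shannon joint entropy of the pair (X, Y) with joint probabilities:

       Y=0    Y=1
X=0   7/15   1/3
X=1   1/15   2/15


H(X,Y) = -Σ p(x,y) log₂ p(x,y)
  p(0,0)=7/15: -0.4667 × log₂(0.4667) = 0.5131
  p(0,1)=1/3: -0.3333 × log₂(0.3333) = 0.5283
  p(1,0)=1/15: -0.0667 × log₂(0.0667) = 0.2605
  p(1,1)=2/15: -0.1333 × log₂(0.1333) = 0.3876
H(X,Y) = 1.6895 bits


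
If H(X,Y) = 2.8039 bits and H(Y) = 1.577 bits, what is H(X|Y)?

Chain rule: H(X,Y) = H(X|Y) + H(Y)
H(X|Y) = H(X,Y) - H(Y) = 2.8039 - 1.577 = 1.2269 bits


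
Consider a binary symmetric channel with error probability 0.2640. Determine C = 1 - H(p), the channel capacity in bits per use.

For BSC with error probability p:
C = 1 - H(p) where H(p) is binary entropy
H(0.2640) = -0.2640 × log₂(0.2640) - 0.7360 × log₂(0.7360)
H(p) = 0.8327
C = 1 - 0.8327 = 0.1673 bits/use


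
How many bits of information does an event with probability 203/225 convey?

Information content I(x) = -log₂(p(x))
I = -log₂(203/225) = -log₂(0.9022)
I = 0.1484 bits


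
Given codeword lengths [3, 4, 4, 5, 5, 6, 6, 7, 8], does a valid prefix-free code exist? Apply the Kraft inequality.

Kraft inequality: Σ 2^(-l_i) ≤ 1 for prefix-free code
Calculating: 2^(-3) + 2^(-4) + 2^(-4) + 2^(-5) + 2^(-5) + 2^(-6) + 2^(-6) + 2^(-7) + 2^(-8)
= 0.125 + 0.0625 + 0.0625 + 0.03125 + 0.03125 + 0.015625 + 0.015625 + 0.0078125 + 0.00390625
= 0.3555
Since 0.3555 ≤ 1, prefix-free code exists


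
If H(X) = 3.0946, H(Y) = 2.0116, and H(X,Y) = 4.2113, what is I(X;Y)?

I(X;Y) = H(X) + H(Y) - H(X,Y)
I(X;Y) = 3.0946 + 2.0116 - 4.2113 = 0.8949 bits


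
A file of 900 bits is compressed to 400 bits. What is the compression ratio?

Compression ratio = Original / Compressed
= 900 / 400 = 2.25:1


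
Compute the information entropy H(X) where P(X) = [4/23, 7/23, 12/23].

H(X) = -Σ p(x) log₂ p(x)
  -4/23 × log₂(4/23) = 0.4389
  -7/23 × log₂(7/23) = 0.5223
  -12/23 × log₂(12/23) = 0.4897
H(X) = 1.4509 bits


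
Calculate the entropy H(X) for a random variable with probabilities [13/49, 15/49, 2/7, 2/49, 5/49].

H(X) = -Σ p(x) log₂ p(x)
  -13/49 × log₂(13/49) = 0.5079
  -15/49 × log₂(15/49) = 0.5228
  -2/7 × log₂(2/7) = 0.5164
  -2/49 × log₂(2/49) = 0.1884
  -5/49 × log₂(5/49) = 0.3360
H(X) = 2.0714 bits


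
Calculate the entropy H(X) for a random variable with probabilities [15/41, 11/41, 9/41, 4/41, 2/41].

H(X) = -Σ p(x) log₂ p(x)
  -15/41 × log₂(15/41) = 0.5307
  -11/41 × log₂(11/41) = 0.5093
  -9/41 × log₂(9/41) = 0.4802
  -4/41 × log₂(4/41) = 0.3276
  -2/41 × log₂(2/41) = 0.2126
H(X) = 2.0603 bits


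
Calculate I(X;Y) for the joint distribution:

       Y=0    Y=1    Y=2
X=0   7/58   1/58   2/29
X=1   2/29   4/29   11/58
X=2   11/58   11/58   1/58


H(X) = 1.5286, H(Y) = 1.5727, H(X,Y) = 2.8612
I(X;Y) = H(X) + H(Y) - H(X,Y) = 0.2401 bits


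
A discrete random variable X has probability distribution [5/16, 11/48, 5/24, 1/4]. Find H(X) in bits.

H(X) = -Σ p(x) log₂ p(x)
  -5/16 × log₂(5/16) = 0.5244
  -11/48 × log₂(11/48) = 0.4871
  -5/24 × log₂(5/24) = 0.4715
  -1/4 × log₂(1/4) = 0.5000
H(X) = 1.9830 bits


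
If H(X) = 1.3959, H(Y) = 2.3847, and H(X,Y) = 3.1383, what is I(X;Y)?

I(X;Y) = H(X) + H(Y) - H(X,Y)
I(X;Y) = 1.3959 + 2.3847 - 3.1383 = 0.6423 bits


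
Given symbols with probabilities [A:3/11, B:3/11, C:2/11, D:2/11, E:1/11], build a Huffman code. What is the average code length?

Huffman tree construction:
Combine smallest probabilities repeatedly
Resulting codes:
  A: 01 (length 2)
  B: 10 (length 2)
  C: 111 (length 3)
  D: 00 (length 2)
  E: 110 (length 3)
Average length = Σ p(s) × length(s) = 2.2727 bits


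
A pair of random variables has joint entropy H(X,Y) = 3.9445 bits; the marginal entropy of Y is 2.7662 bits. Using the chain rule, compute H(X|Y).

Chain rule: H(X,Y) = H(X|Y) + H(Y)
H(X|Y) = H(X,Y) - H(Y) = 3.9445 - 2.7662 = 1.1783 bits


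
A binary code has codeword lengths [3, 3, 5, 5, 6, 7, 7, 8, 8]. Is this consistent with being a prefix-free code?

Kraft inequality: Σ 2^(-l_i) ≤ 1 for prefix-free code
Calculating: 2^(-3) + 2^(-3) + 2^(-5) + 2^(-5) + 2^(-6) + 2^(-7) + 2^(-7) + 2^(-8) + 2^(-8)
= 0.125 + 0.125 + 0.03125 + 0.03125 + 0.015625 + 0.0078125 + 0.0078125 + 0.00390625 + 0.00390625
= 0.3516
Since 0.3516 ≤ 1, prefix-free code exists


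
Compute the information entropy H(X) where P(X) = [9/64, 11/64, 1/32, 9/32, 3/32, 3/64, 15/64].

H(X) = -Σ p(x) log₂ p(x)
  -9/64 × log₂(9/64) = 0.3980
  -11/64 × log₂(11/64) = 0.4367
  -1/32 × log₂(1/32) = 0.1562
  -9/32 × log₂(9/32) = 0.5147
  -3/32 × log₂(3/32) = 0.3202
  -3/64 × log₂(3/64) = 0.2070
  -15/64 × log₂(15/64) = 0.4906
H(X) = 2.5233 bits


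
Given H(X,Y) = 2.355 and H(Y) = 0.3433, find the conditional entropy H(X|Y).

Chain rule: H(X,Y) = H(X|Y) + H(Y)
H(X|Y) = H(X,Y) - H(Y) = 2.355 - 0.3433 = 2.0117 bits


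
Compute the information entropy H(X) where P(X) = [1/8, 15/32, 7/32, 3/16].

H(X) = -Σ p(x) log₂ p(x)
  -1/8 × log₂(1/8) = 0.3750
  -15/32 × log₂(15/32) = 0.5124
  -7/32 × log₂(7/32) = 0.4796
  -3/16 × log₂(3/16) = 0.4528
H(X) = 1.8199 bits


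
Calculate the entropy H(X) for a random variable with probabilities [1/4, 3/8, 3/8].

H(X) = -Σ p(x) log₂ p(x)
  -1/4 × log₂(1/4) = 0.5000
  -3/8 × log₂(3/8) = 0.5306
  -3/8 × log₂(3/8) = 0.5306
H(X) = 1.5613 bits


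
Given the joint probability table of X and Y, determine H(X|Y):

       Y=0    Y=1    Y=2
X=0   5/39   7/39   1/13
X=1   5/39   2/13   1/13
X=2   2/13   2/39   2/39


H(X|Y) = Σ_y p(y) H(X|Y=y)
  p(Y=0) = 16/39, H(X|Y=0) = 1.5794
  p(Y=1) = 5/13, H(X|Y=1) = 1.4295
  p(Y=2) = 8/39, H(X|Y=2) = 1.5613
H(X|Y) = 0.4103×1.5794 + 0.3846×1.4295 + 0.2051×1.5613 = 1.5180 bits


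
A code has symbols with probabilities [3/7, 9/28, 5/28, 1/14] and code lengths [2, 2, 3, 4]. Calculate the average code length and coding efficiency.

Average length L = Σ p_i × l_i = 2.3214 bits
Entropy H = 1.7660 bits
Efficiency η = H/L × 100% = 76.07%


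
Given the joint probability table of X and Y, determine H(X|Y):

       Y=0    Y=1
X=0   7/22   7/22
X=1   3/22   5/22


H(X|Y) = Σ_y p(y) H(X|Y=y)
  p(Y=0) = 5/11, H(X|Y=0) = 0.8813
  p(Y=1) = 6/11, H(X|Y=1) = 0.9799
H(X|Y) = 0.4545×0.8813 + 0.5455×0.9799 = 0.9351 bits


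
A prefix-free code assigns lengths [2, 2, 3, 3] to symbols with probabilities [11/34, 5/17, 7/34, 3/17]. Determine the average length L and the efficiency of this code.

Average length L = Σ p_i × l_i = 2.3824 bits
Entropy H = 1.9570 bits
Efficiency η = H/L × 100% = 82.15%


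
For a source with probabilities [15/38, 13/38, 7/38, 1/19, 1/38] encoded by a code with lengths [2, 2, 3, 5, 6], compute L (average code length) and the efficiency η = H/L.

Average length L = Σ p_i × l_i = 2.4474 bits
Entropy H = 1.8700 bits
Efficiency η = H/L × 100% = 76.41%


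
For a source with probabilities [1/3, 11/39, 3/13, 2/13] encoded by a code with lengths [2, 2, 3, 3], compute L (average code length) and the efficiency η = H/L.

Average length L = Σ p_i × l_i = 2.3846 bits
Entropy H = 1.9470 bits
Efficiency η = H/L × 100% = 81.65%


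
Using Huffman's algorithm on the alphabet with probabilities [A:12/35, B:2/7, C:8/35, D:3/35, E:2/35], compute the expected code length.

Huffman tree construction:
Combine smallest probabilities repeatedly
Resulting codes:
  A: 11 (length 2)
  B: 10 (length 2)
  C: 01 (length 2)
  D: 001 (length 3)
  E: 000 (length 3)
Average length = Σ p(s) × length(s) = 2.1429 bits


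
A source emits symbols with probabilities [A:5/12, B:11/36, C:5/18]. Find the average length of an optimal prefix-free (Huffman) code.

Huffman tree construction:
Combine smallest probabilities repeatedly
Resulting codes:
  A: 0 (length 1)
  B: 11 (length 2)
  C: 10 (length 2)
Average length = Σ p(s) × length(s) = 1.5833 bits


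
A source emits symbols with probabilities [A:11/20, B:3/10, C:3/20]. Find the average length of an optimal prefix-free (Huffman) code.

Huffman tree construction:
Combine smallest probabilities repeatedly
Resulting codes:
  A: 1 (length 1)
  B: 01 (length 2)
  C: 00 (length 2)
Average length = Σ p(s) × length(s) = 1.4500 bits


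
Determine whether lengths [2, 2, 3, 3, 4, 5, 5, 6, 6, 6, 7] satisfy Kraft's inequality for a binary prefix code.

Kraft inequality: Σ 2^(-l_i) ≤ 1 for prefix-free code
Calculating: 2^(-2) + 2^(-2) + 2^(-3) + 2^(-3) + 2^(-4) + 2^(-5) + 2^(-5) + 2^(-6) + 2^(-6) + 2^(-6) + 2^(-7)
= 0.25 + 0.25 + 0.125 + 0.125 + 0.0625 + 0.03125 + 0.03125 + 0.015625 + 0.015625 + 0.015625 + 0.0078125
= 0.9297
Since 0.9297 ≤ 1, prefix-free code exists


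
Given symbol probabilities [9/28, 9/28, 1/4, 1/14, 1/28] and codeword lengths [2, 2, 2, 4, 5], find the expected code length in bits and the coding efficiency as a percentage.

Average length L = Σ p_i × l_i = 2.2500 bits
Entropy H = 1.9963 bits
Efficiency η = H/L × 100% = 88.72%


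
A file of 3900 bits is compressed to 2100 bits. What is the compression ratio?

Compression ratio = Original / Compressed
= 3900 / 2100 = 1.86:1


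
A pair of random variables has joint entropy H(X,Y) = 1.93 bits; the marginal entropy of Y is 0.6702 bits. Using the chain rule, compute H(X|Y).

Chain rule: H(X,Y) = H(X|Y) + H(Y)
H(X|Y) = H(X,Y) - H(Y) = 1.93 - 0.6702 = 1.2598 bits


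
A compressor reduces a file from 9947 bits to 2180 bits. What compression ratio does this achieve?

Compression ratio = Original / Compressed
= 9947 / 2180 = 4.56:1


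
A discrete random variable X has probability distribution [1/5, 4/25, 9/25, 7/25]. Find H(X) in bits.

H(X) = -Σ p(x) log₂ p(x)
  -1/5 × log₂(1/5) = 0.4644
  -4/25 × log₂(4/25) = 0.4230
  -9/25 × log₂(9/25) = 0.5306
  -7/25 × log₂(7/25) = 0.5142
H(X) = 1.9322 bits


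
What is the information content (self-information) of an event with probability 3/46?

Information content I(x) = -log₂(p(x))
I = -log₂(3/46) = -log₂(0.0652)
I = 3.9386 bits


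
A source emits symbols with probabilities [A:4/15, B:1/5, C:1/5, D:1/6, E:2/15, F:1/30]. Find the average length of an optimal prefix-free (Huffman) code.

Huffman tree construction:
Combine smallest probabilities repeatedly
Resulting codes:
  A: 10 (length 2)
  B: 00 (length 2)
  C: 01 (length 2)
  D: 110 (length 3)
  E: 1111 (length 4)
  F: 1110 (length 4)
Average length = Σ p(s) × length(s) = 2.5000 bits


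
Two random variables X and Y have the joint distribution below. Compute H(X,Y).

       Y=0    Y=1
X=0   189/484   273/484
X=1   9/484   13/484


H(X,Y) = -Σ p(x,y) log₂ p(x,y)
  p(0,0)=189/484: -0.3905 × log₂(0.3905) = 0.5298
  p(0,1)=273/484: -0.5640 × log₂(0.5640) = 0.4660
  p(1,0)=9/484: -0.0186 × log₂(0.0186) = 0.1069
  p(1,1)=13/484: -0.0269 × log₂(0.0269) = 0.1402
H(X,Y) = 1.2428 bits


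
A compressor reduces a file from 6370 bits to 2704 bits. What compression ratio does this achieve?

Compression ratio = Original / Compressed
= 6370 / 2704 = 2.36:1


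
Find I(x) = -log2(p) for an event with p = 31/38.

Information content I(x) = -log₂(p(x))
I = -log₂(31/38) = -log₂(0.8158)
I = 0.2937 bits


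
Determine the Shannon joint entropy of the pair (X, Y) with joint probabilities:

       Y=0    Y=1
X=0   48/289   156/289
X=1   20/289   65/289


H(X,Y) = -Σ p(x,y) log₂ p(x,y)
  p(0,0)=48/289: -0.1661 × log₂(0.1661) = 0.4302
  p(0,1)=156/289: -0.5398 × log₂(0.5398) = 0.4802
  p(1,0)=20/289: -0.0692 × log₂(0.0692) = 0.2666
  p(1,1)=65/289: -0.2249 × log₂(0.2249) = 0.4841
H(X,Y) = 1.6611 bits


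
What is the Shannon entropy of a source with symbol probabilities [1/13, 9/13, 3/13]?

H(X) = -Σ p(x) log₂ p(x)
  -1/13 × log₂(1/13) = 0.2846
  -9/13 × log₂(9/13) = 0.3673
  -3/13 × log₂(3/13) = 0.4882
H(X) = 1.1401 bits


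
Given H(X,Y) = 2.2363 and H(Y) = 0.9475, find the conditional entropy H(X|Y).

Chain rule: H(X,Y) = H(X|Y) + H(Y)
H(X|Y) = H(X,Y) - H(Y) = 2.2363 - 0.9475 = 1.2888 bits


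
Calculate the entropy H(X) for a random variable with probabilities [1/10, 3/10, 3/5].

H(X) = -Σ p(x) log₂ p(x)
  -1/10 × log₂(1/10) = 0.3322
  -3/10 × log₂(3/10) = 0.5211
  -3/5 × log₂(3/5) = 0.4422
H(X) = 1.2955 bits


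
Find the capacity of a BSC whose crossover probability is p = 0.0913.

For BSC with error probability p:
C = 1 - H(p) where H(p) is binary entropy
H(0.0913) = -0.0913 × log₂(0.0913) - 0.9087 × log₂(0.9087)
H(p) = 0.4408
C = 1 - 0.4408 = 0.5592 bits/use


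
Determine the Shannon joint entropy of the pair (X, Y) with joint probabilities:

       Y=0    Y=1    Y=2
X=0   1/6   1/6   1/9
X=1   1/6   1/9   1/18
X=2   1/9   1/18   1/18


H(X,Y) = -Σ p(x,y) log₂ p(x,y)
  p(0,0)=1/6: -0.1667 × log₂(0.1667) = 0.4308
  p(0,1)=1/6: -0.1667 × log₂(0.1667) = 0.4308
  p(0,2)=1/9: -0.1111 × log₂(0.1111) = 0.3522
  p(1,0)=1/6: -0.1667 × log₂(0.1667) = 0.4308
  p(1,1)=1/9: -0.1111 × log₂(0.1111) = 0.3522
  p(1,2)=1/18: -0.0556 × log₂(0.0556) = 0.2317
  p(2,0)=1/9: -0.1111 × log₂(0.1111) = 0.3522
  p(2,1)=1/18: -0.0556 × log₂(0.0556) = 0.2317
  p(2,2)=1/18: -0.0556 × log₂(0.0556) = 0.2317
H(X,Y) = 3.0441 bits


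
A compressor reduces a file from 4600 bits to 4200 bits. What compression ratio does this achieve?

Compression ratio = Original / Compressed
= 4600 / 4200 = 1.10:1


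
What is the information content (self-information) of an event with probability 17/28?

Information content I(x) = -log₂(p(x))
I = -log₂(17/28) = -log₂(0.6071)
I = 0.7199 bits


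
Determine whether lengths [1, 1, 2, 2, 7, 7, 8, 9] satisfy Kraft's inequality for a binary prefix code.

Kraft inequality: Σ 2^(-l_i) ≤ 1 for prefix-free code
Calculating: 2^(-1) + 2^(-1) + 2^(-2) + 2^(-2) + 2^(-7) + 2^(-7) + 2^(-8) + 2^(-9)
= 0.5 + 0.5 + 0.25 + 0.25 + 0.0078125 + 0.0078125 + 0.00390625 + 0.001953125
= 1.5215
Since 1.5215 > 1, prefix-free code does not exist


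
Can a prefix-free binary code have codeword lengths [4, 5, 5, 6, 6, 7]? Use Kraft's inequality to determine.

Kraft inequality: Σ 2^(-l_i) ≤ 1 for prefix-free code
Calculating: 2^(-4) + 2^(-5) + 2^(-5) + 2^(-6) + 2^(-6) + 2^(-7)
= 0.0625 + 0.03125 + 0.03125 + 0.015625 + 0.015625 + 0.0078125
= 0.1641
Since 0.1641 ≤ 1, prefix-free code exists


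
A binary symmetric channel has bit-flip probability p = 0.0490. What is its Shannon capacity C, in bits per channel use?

For BSC with error probability p:
C = 1 - H(p) where H(p) is binary entropy
H(0.0490) = -0.0490 × log₂(0.0490) - 0.9510 × log₂(0.9510)
H(p) = 0.2821
C = 1 - 0.2821 = 0.7179 bits/use


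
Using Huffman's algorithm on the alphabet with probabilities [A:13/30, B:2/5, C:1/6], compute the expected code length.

Huffman tree construction:
Combine smallest probabilities repeatedly
Resulting codes:
  A: 0 (length 1)
  B: 11 (length 2)
  C: 10 (length 2)
Average length = Σ p(s) × length(s) = 1.5667 bits


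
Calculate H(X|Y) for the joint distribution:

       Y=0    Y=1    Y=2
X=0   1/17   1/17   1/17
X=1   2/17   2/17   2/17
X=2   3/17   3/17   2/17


H(X|Y) = Σ_y p(y) H(X|Y=y)
  p(Y=0) = 6/17, H(X|Y=0) = 1.4591
  p(Y=1) = 6/17, H(X|Y=1) = 1.4591
  p(Y=2) = 5/17, H(X|Y=2) = 1.5219
H(X|Y) = 0.3529×1.4591 + 0.3529×1.4591 + 0.2941×1.5219 = 1.4776 bits


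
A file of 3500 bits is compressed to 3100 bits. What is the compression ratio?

Compression ratio = Original / Compressed
= 3500 / 3100 = 1.13:1


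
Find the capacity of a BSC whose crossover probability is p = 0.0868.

For BSC with error probability p:
C = 1 - H(p) where H(p) is binary entropy
H(0.0868) = -0.0868 × log₂(0.0868) - 0.9132 × log₂(0.9132)
H(p) = 0.4257
C = 1 - 0.4257 = 0.5743 bits/use


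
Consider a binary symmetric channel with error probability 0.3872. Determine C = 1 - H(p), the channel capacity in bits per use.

For BSC with error probability p:
C = 1 - H(p) where H(p) is binary entropy
H(0.3872) = -0.3872 × log₂(0.3872) - 0.6128 × log₂(0.6128)
H(p) = 0.9630
C = 1 - 0.9630 = 0.0370 bits/use


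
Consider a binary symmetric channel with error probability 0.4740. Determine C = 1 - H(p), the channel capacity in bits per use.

For BSC with error probability p:
C = 1 - H(p) where H(p) is binary entropy
H(0.4740) = -0.4740 × log₂(0.4740) - 0.5260 × log₂(0.5260)
H(p) = 0.9980
C = 1 - 0.9980 = 0.0020 bits/use
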